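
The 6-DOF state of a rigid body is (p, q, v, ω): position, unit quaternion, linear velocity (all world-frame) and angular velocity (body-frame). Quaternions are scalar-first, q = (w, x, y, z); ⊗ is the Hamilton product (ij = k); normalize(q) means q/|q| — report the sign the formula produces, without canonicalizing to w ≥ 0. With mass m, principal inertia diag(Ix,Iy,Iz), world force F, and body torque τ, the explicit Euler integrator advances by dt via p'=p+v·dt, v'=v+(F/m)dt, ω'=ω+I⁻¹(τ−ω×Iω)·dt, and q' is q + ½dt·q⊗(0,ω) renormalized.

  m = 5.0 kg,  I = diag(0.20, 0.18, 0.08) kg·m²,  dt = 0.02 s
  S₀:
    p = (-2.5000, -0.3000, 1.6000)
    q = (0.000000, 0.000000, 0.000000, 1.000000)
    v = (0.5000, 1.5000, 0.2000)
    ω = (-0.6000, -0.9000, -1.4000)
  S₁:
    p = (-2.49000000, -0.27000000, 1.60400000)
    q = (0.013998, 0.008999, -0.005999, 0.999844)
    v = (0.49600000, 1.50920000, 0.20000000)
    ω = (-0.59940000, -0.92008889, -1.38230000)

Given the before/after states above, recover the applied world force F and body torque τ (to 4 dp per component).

Δω = ω₁−ω₀ = (0.00060000, -0.02008889, 0.01770000)
I·α + gyro = (-0.1200, -0.0800, 0.0600)
Δv = v₁−v₀ = (-0.00400000, 0.00920000, 0.00000000)
m·(v₁−v₀)/dt = (-1.0000, 2.3000, 0.0000)

F = (-1.0000, 2.3000, 0.0000)
τ = (-0.1200, -0.0800, 0.0600)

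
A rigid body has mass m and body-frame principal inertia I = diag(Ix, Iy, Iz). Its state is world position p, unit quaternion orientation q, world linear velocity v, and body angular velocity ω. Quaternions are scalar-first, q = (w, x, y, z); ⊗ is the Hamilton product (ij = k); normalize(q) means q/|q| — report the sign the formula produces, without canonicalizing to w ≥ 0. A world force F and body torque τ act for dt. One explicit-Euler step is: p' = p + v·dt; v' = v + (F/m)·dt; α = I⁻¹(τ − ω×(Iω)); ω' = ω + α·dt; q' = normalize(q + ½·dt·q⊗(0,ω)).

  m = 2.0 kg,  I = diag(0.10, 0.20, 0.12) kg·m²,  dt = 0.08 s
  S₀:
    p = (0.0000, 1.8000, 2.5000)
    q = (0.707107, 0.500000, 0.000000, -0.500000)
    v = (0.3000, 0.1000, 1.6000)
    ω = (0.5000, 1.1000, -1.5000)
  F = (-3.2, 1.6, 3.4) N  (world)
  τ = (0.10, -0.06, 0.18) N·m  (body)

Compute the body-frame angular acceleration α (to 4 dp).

gyro term ω×Iω = (0.1320, 0.0150, 0.0550)
α = I⁻¹(τ − ω×Iω) = (-0.3200, -0.3750, 1.0417)

α = (-0.3200, -0.3750, 1.0417)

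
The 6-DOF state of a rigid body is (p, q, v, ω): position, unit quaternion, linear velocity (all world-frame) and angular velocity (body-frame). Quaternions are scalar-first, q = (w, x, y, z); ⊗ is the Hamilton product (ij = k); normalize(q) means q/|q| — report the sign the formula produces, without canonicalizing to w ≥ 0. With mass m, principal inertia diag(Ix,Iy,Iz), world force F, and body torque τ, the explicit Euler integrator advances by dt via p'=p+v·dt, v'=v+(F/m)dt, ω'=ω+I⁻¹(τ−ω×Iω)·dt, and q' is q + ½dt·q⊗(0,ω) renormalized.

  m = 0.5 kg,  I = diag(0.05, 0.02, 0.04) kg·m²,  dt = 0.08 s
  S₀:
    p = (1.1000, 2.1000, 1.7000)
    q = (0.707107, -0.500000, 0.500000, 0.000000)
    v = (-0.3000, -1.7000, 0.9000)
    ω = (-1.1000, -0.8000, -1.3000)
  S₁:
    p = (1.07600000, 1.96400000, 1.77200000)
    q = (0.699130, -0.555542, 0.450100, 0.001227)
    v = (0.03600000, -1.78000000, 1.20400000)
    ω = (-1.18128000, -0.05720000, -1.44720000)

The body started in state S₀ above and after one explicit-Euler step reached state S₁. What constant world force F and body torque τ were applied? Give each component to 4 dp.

F = (2.1000, -0.5000, 1.9000)
τ = (-0.0300, 0.2000, -0.1000)

Δv = v₁−v₀ = (0.33600000, -0.08000000, 0.30400000)
m·(v₁−v₀)/dt = (2.1000, -0.5000, 1.9000)
rate change Δω = (-0.08128000, 0.74280000, -0.14720000)
τ = I·(Δω/dt) + ω₀×(Iω₀) = (-0.0300, 0.2000, -0.1000)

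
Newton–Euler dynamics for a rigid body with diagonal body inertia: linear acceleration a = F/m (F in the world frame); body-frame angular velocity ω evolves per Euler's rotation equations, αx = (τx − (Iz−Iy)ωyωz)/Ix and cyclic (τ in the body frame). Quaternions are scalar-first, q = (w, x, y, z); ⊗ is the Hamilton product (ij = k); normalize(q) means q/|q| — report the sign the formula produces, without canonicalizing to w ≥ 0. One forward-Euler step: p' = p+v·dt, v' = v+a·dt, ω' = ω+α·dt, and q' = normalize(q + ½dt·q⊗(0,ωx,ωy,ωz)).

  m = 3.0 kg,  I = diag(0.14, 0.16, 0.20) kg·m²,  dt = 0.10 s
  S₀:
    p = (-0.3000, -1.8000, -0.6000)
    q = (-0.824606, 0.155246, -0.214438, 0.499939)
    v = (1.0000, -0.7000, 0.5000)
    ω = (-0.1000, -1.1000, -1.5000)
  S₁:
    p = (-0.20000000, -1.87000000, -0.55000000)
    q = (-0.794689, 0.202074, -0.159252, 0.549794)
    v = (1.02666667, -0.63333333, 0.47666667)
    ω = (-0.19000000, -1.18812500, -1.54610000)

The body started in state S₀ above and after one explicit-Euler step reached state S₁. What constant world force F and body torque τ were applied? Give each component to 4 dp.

F = (0.8000, 2.0000, -0.7000)
τ = (-0.0600, -0.1500, -0.0900)

ω₁ − ω₀ = (-0.09000000, -0.08812500, -0.04610000)
gyro term ω₀×Iω₀ = (0.0660, -0.0090, 0.0022)
applied torque τ = (-0.0600, -0.1500, -0.0900)
velocity change Δv = (0.02666667, 0.06666667, -0.02333333)
F = m·Δv/dt = (0.8000, 2.0000, -0.7000)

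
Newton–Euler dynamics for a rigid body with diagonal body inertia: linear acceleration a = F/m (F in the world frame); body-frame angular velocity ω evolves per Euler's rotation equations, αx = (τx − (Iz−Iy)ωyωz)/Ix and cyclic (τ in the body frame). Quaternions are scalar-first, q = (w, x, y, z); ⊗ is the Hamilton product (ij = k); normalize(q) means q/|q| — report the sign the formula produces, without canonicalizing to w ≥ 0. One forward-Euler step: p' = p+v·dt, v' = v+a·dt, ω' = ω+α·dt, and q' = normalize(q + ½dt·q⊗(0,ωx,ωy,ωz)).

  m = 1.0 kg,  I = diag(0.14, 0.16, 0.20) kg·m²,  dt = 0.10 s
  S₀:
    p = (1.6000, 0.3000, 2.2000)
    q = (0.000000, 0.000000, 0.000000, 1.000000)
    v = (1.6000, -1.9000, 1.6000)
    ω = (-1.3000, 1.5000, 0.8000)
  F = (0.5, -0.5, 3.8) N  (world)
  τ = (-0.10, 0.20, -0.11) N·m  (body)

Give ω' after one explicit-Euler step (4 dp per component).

precession coupling ω×(Iω) = (0.0480, 0.0624, -0.0390)
(τ − ω×Iω)/I = (-1.0571, 0.8600, -0.3550)
ω + α·dt = (-1.4057, 1.5860, 0.7645)

ω' = (-1.4057, 1.5860, 0.7645)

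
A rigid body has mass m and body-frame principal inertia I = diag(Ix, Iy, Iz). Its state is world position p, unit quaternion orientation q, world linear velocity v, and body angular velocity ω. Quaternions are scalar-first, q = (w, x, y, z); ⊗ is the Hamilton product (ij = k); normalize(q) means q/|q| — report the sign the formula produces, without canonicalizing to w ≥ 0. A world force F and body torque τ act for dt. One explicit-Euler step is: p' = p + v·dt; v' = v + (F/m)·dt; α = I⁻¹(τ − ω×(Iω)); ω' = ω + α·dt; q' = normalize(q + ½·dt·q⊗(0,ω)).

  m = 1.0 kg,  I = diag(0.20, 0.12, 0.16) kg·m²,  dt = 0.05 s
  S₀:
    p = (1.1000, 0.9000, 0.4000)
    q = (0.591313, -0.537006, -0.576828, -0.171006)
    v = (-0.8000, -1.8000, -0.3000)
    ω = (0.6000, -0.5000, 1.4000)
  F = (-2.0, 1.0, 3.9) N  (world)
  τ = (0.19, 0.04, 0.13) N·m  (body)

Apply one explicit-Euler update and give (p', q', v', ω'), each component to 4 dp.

p' = p + v·dt = (1.0600, 0.8100, 0.3850)
v + (F/m)dt = (-0.9000, -1.7500, -0.1050)
α = I⁻¹(τ − ω×Iω) = (1.0900, 0.0533, 0.6625)
ω + α·dt = (0.6545, -0.4973, 1.4331)
2q̇ = q⊗(0,ω) = (0.2731980, -0.5382744, 0.3535483, 1.4424380)
q' = normalize(q + ½dt·q⊗(0,ω)) = (0.5977, -0.5500, -0.5675, -0.1348)

p' = (1.0600, 0.8100, 0.3850)
q' = (0.5977, -0.5500, -0.5675, -0.1348)
v' = (-0.9000, -1.7500, -0.1050)
ω' = (0.6545, -0.4973, 1.4331)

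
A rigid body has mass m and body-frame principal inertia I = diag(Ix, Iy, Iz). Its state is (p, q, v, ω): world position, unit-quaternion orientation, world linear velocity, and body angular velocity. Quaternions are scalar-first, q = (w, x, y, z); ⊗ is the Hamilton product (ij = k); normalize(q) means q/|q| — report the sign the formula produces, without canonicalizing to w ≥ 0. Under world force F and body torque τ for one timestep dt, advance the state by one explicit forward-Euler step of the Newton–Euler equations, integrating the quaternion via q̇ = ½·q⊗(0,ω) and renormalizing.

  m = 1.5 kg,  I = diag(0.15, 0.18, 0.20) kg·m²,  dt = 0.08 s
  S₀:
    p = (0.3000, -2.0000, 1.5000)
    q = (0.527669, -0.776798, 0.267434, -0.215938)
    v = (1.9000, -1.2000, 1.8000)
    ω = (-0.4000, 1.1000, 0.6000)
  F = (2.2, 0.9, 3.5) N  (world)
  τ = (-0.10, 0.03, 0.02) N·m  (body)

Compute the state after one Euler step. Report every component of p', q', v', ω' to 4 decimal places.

new position p' = (0.4520, -2.0960, 1.6440)
new velocity v' = (2.0173, -1.1520, 1.9867)
precession coupling ω×(Iω) = (0.0132, 0.0120, -0.0132)
angular accel α = (-0.7547, 0.1000, 0.1660)
ω' = ω + α·dt = (-0.4604, 1.1080, 0.6133)
Hamilton product q⊗(0,ω) = (-0.4753338, 0.1869246, 1.1328899, -0.4309028)
updated quaternion q' = (0.5080, -0.7683, 0.3123, -0.2329)

p' = (0.4520, -2.0960, 1.6440)
q' = (0.5080, -0.7683, 0.3123, -0.2329)
v' = (2.0173, -1.1520, 1.9867)
ω' = (-0.4604, 1.1080, 0.6133)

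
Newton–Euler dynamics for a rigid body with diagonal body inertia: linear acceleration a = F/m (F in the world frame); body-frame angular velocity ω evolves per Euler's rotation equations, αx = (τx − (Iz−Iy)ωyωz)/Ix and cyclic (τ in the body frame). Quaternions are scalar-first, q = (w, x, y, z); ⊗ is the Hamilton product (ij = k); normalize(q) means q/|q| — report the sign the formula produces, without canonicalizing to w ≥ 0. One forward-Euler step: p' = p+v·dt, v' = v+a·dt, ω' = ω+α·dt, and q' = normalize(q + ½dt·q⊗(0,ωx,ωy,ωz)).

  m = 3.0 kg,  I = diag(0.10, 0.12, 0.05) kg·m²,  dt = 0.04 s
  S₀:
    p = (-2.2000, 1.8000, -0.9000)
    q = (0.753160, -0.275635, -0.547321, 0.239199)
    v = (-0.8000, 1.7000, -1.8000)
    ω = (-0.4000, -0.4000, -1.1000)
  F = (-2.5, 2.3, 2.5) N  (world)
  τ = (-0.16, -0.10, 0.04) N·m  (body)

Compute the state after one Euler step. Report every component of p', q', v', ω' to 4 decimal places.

p' = (-2.2320, 1.8680, -0.9720)
q' = (0.7516, -0.2676, -0.5612, 0.2204)
v' = (-0.8333, 1.7307, -1.7667)
ω' = (-0.4517, -0.4407, -1.0706)

precession coupling ω×(Iω) = (-0.0308, 0.0220, 0.0032)
angular accel α = (-1.2920, -1.0167, 0.7360)
new body rate ω' = (-0.4517, -0.4407, -1.0706)
2q̇ = q⊗(0,ω) = (-0.0660635, 0.3964687, -0.7001421, -0.9371504)
updated quaternion q' = (0.7516, -0.2676, -0.5612, 0.2204)
p + v·dt = (-2.2320, 1.8680, -0.9720)
v + (F/m)dt = (-0.8333, 1.7307, -1.7667)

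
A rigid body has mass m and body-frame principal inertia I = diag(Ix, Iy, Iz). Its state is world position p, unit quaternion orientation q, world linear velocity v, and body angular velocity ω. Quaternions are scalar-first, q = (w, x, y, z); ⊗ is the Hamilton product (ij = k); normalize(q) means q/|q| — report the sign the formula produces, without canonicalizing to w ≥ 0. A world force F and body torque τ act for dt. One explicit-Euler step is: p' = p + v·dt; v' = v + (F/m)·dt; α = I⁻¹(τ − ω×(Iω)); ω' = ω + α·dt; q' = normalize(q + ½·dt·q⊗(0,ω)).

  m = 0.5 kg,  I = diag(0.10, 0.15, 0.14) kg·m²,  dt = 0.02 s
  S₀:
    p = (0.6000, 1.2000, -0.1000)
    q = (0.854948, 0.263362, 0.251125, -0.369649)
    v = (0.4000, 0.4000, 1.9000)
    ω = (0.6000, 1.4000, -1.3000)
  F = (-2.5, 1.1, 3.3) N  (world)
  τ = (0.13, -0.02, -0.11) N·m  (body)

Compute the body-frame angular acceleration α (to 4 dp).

precession coupling ω×(Iω) = (0.0182, 0.0312, 0.0420)
(τ − ω×Iω)/I = (1.1180, -0.3413, -1.0857)

α = (1.1180, -0.3413, -1.0857)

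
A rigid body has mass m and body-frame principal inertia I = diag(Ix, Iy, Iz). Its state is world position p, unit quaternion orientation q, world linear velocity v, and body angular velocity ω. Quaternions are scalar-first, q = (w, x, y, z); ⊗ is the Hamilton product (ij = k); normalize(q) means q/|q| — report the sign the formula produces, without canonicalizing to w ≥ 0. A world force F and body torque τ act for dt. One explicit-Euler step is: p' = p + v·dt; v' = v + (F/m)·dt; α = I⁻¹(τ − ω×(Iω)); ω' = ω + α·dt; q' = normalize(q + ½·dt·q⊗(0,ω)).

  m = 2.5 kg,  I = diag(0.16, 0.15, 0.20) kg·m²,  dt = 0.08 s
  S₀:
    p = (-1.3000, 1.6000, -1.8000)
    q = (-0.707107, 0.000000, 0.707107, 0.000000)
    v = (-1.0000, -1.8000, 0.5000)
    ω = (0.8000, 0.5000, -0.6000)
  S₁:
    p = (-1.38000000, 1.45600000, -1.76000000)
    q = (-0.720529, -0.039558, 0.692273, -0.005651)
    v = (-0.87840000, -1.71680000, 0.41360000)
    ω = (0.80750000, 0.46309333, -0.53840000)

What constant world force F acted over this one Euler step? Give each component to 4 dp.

Δv = v₁−v₀ = (0.12160000, 0.08320000, -0.08640000)
F = m·Δv/dt = (3.8000, 2.6000, -2.7000)

F = (3.8000, 2.6000, -2.7000)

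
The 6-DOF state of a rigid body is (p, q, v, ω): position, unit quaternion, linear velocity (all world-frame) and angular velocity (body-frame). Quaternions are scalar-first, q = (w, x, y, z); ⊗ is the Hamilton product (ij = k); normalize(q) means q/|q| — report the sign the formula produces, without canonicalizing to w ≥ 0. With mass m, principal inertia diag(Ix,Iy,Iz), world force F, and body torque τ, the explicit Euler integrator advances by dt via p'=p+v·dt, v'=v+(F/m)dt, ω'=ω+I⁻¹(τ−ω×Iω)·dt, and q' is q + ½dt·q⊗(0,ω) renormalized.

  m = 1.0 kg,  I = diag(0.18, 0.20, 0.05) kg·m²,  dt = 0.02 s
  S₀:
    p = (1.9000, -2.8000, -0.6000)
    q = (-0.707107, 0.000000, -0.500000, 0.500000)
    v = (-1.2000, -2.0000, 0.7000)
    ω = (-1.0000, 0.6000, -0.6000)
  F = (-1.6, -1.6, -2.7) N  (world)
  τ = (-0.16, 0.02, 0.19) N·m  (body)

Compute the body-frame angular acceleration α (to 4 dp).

α = (-1.1889, -0.2900, 4.0400)

gyro term ω×Iω = (0.0540, 0.0780, -0.0120)
(τ − ω×Iω)/I = (-1.1889, -0.2900, 4.0400)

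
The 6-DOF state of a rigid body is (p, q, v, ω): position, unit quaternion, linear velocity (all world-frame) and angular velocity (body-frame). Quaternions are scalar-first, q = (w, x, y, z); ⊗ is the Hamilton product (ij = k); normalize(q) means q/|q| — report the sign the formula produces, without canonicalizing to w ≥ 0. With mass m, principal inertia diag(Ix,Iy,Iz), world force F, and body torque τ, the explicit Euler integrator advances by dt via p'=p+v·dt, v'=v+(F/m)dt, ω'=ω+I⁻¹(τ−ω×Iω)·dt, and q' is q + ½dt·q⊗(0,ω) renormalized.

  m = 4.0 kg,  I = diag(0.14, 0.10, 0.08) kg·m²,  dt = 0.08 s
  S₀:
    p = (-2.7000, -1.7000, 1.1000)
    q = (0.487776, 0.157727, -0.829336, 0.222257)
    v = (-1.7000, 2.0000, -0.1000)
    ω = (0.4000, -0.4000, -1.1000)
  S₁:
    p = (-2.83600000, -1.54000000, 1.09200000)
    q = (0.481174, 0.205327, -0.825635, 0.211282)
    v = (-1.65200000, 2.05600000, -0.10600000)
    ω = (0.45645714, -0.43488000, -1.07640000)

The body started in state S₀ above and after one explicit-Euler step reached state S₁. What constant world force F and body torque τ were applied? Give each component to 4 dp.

F = (2.4000, 2.8000, -0.3000)
τ = (0.0900, -0.0700, 0.0300)

Δω = ω₁−ω₀ = (0.05645714, -0.03488000, 0.02360000)
ω₀×(Iω₀) = (-0.0088, -0.0264, 0.0064)
τ = I·(Δω/dt) + ω₀×(Iω₀) = (0.0900, -0.0700, 0.0300)
velocity change Δv = (0.04800000, 0.05600000, -0.00600000)
applied force F = (2.4000, 2.8000, -0.3000)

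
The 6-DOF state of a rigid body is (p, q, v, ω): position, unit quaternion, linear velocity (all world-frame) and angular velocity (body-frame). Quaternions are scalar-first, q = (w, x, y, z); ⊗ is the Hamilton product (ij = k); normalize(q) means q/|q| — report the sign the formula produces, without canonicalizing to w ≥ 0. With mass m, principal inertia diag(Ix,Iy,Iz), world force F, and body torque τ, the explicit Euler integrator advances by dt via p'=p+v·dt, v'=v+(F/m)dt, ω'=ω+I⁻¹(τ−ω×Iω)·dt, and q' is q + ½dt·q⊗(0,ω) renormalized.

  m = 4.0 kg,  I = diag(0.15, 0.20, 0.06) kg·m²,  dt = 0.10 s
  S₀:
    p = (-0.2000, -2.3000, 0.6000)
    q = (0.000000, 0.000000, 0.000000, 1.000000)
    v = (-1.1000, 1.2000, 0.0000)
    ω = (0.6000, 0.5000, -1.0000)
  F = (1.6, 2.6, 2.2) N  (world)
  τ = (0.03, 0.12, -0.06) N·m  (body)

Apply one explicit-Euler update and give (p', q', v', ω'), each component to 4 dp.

a = F/m = (0.4000, 0.6500, 0.5500)
p' = p + v·dt = (-0.3100, -2.1800, 0.6000)
v + (F/m)dt = (-1.0600, 1.2650, 0.0550)
α = I⁻¹(τ − ω×Iω) = (-0.2667, 0.8700, -1.2500)
ω' = ω + α·dt = (0.5733, 0.5870, -1.1250)
q⊗(0,ω) = (1.0000000, -0.5000000, 0.6000000, 0.0000000)
q + ½dt·q⊗(0,ω), renormalized = (0.0499, -0.0249, 0.0299, 0.9980)

p' = (-0.3100, -2.1800, 0.6000)
q' = (0.0499, -0.0249, 0.0299, 0.9980)
v' = (-1.0600, 1.2650, 0.0550)
ω' = (0.5733, 0.5870, -1.1250)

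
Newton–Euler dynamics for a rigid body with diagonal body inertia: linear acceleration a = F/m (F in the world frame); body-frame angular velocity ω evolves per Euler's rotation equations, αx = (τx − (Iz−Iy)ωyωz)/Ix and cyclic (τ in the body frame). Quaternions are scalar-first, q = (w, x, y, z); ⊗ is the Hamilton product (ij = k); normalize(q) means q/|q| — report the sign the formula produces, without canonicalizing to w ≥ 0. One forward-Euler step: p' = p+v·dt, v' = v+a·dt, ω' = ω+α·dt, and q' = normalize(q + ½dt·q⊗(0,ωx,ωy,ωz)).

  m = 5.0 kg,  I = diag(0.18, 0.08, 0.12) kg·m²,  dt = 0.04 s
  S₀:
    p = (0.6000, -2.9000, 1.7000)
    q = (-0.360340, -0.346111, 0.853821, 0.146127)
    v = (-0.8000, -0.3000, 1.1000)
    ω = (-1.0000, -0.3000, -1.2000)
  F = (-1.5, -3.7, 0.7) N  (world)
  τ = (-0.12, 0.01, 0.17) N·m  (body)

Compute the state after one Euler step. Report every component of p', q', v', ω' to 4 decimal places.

precession coupling ω×(Iω) = (0.0144, 0.0720, -0.0300)
angular accel α = (-0.7467, -0.7750, 1.6667)
ω' = ω + α·dt = (-1.0299, -0.3310, -1.1333)
q⊗(0,ω) = (0.0853877, -0.6204071, -0.4533582, 1.3900623)
q + ½dt·q⊗(0,ω), renormalized = (-0.3585, -0.3583, 0.8443, 0.1738)
a = (-0.3000, -0.7400, 0.1400)
p' = p + v·dt = (0.5680, -2.9120, 1.7440)
new velocity v' = (-0.8120, -0.3296, 1.1056)

p' = (0.5680, -2.9120, 1.7440)
q' = (-0.3585, -0.3583, 0.8443, 0.1738)
v' = (-0.8120, -0.3296, 1.1056)
ω' = (-1.0299, -0.3310, -1.1333)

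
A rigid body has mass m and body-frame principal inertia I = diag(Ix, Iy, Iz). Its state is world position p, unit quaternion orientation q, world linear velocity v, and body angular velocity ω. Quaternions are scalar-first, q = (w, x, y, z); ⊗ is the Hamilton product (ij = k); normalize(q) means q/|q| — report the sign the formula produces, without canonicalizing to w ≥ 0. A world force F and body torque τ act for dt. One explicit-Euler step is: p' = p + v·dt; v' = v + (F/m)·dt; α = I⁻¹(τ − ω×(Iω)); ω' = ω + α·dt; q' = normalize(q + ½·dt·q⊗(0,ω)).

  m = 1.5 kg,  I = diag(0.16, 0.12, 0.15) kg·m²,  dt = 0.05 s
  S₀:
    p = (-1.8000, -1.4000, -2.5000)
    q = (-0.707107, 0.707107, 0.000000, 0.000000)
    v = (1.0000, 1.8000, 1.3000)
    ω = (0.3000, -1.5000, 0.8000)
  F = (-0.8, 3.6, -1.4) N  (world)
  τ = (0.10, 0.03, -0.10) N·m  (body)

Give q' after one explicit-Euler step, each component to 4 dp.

q⊗(0,ω) = (-0.2121321, -0.2121321, 0.4949749, -1.6263461)
updated quaternion q' = (-0.7117, 0.7012, 0.0124, -0.0406)

q' = (-0.7117, 0.7012, 0.0124, -0.0406)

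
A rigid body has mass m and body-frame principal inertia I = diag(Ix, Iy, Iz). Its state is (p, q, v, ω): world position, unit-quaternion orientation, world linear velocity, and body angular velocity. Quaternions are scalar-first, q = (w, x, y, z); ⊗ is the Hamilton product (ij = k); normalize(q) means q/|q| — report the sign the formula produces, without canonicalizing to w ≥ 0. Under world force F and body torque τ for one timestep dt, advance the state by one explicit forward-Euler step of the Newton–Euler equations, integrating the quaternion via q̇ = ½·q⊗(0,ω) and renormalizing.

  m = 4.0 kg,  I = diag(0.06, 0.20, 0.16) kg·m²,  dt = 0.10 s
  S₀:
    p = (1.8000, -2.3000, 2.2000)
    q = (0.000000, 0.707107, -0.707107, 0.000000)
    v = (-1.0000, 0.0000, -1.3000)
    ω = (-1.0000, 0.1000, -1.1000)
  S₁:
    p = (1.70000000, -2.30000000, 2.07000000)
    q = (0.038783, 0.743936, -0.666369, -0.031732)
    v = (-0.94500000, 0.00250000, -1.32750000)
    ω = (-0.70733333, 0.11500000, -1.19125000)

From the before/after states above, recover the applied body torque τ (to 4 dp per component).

Δω = ω₁−ω₀ = (0.29266667, 0.01500000, -0.09125000)
gyro term ω₀×Iω₀ = (0.0044, -0.1100, -0.0140)
applied torque τ = (0.1800, -0.0800, -0.1600)

τ = (0.1800, -0.0800, -0.1600)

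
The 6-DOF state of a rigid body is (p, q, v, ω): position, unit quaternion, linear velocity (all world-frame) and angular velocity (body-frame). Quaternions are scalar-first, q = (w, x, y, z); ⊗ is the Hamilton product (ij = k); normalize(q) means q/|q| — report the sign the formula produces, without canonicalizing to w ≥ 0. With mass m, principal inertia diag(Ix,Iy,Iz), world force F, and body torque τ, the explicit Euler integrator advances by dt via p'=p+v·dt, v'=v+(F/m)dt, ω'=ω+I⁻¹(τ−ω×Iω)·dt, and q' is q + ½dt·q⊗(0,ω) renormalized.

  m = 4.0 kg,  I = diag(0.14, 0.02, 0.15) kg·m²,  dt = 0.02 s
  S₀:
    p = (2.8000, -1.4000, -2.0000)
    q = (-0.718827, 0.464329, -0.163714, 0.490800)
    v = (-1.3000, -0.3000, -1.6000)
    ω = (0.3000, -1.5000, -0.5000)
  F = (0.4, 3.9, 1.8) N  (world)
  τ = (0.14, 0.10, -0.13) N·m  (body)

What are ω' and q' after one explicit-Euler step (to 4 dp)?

ω' = (0.3061, -1.4015, -0.5245)
q' = (-0.7201, 0.4703, -0.1491, 0.4879)

gyro term ω×Iω = (0.0975, 0.0015, 0.0540)
α = I⁻¹(τ − ω×Iω) = (0.3036, 4.9250, -1.2267)
new body rate ω' = (0.3061, -1.4015, -0.5245)
2q̇ = q⊗(0,ω) = (-0.1394697, 0.6024089, 1.4576450, -0.2879658)
q' = normalize(q + ½dt·q⊗(0,ω)) = (-0.7201, 0.4703, -0.1491, 0.4879)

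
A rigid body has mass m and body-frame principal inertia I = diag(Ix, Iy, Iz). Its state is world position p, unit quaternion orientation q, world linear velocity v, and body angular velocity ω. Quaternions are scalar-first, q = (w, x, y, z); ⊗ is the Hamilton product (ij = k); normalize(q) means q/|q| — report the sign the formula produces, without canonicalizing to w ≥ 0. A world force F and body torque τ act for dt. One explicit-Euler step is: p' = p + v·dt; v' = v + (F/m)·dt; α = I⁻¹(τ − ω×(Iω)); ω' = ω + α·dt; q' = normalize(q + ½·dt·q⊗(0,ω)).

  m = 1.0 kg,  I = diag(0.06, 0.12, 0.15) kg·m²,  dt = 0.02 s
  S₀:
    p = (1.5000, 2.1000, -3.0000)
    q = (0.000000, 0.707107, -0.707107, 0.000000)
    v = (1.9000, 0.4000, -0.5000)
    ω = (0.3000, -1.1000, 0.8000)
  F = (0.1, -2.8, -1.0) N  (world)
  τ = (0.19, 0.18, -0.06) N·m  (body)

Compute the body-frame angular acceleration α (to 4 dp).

α = (3.6067, 1.6800, -0.2680)

gyro term ω×Iω = (-0.0264, -0.0216, -0.0198)
(τ − ω×Iω)/I = (3.6067, 1.6800, -0.2680)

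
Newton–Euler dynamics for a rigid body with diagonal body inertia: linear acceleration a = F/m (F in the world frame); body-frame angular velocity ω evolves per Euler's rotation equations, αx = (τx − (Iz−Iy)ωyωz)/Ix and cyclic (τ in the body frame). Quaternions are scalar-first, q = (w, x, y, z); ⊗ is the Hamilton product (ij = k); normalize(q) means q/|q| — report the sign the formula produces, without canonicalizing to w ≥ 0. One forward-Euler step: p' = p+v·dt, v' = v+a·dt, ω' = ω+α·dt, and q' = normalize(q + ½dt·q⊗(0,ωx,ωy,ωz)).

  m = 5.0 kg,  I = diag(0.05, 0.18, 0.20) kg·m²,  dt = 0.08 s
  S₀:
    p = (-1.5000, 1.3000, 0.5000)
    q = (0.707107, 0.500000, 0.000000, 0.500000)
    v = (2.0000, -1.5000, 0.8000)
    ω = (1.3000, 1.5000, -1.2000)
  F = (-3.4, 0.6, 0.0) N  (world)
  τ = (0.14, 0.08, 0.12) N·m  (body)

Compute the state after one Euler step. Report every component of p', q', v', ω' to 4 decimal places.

p' = (-1.3400, 1.1800, 0.5640)
q' = (0.7021, 0.5046, 0.0920, 0.4939)
v' = (1.9456, -1.4904, 0.8000)
ω' = (1.5816, 1.4316, -1.2534)

p' = p + v·dt = (-1.3400, 1.1800, 0.5640)
v + (F/m)dt = (1.9456, -1.4904, 0.8000)
angular accel α = (3.5200, -0.8556, -0.6675)
new body rate ω' = (1.5816, 1.4316, -1.2534)
q⊗(0,ω) = (-0.0500000, 0.1692391, 2.3106605, -0.0985284)
q + ½dt·q⊗(0,ω), renormalized = (0.7021, 0.5046, 0.0920, 0.4939)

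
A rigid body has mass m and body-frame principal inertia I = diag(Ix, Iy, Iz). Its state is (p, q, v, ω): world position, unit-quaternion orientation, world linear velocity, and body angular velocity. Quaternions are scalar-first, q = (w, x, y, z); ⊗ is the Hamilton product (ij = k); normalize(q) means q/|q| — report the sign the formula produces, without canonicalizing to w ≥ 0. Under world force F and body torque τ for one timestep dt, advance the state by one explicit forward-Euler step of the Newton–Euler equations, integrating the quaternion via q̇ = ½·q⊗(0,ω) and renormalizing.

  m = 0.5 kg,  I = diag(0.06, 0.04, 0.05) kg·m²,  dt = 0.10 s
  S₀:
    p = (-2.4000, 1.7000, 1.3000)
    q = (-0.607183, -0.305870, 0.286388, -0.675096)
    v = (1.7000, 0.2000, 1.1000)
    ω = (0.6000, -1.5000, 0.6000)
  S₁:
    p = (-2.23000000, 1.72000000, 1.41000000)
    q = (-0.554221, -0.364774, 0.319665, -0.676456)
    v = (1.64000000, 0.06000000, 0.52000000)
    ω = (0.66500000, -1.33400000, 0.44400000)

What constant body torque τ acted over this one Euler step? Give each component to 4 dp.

rate change Δω = (0.06500000, 0.16600000, -0.15600000)
gyro term ω₀×Iω₀ = (-0.0090, 0.0036, 0.0180)
applied torque τ = (0.0300, 0.0700, -0.0600)

τ = (0.0300, 0.0700, -0.0600)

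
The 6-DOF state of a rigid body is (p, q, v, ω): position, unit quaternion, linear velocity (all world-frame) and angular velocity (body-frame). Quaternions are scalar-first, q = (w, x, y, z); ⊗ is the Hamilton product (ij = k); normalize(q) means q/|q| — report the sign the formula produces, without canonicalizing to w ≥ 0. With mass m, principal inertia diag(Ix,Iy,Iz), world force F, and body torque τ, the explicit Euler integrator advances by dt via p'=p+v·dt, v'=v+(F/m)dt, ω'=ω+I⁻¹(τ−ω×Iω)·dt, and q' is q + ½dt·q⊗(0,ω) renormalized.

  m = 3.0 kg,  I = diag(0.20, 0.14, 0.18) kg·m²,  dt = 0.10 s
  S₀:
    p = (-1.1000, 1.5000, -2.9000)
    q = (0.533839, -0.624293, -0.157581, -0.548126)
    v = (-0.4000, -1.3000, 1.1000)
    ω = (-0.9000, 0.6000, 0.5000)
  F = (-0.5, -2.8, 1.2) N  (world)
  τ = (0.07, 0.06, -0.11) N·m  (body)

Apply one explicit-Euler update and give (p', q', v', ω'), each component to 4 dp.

p' = (-1.1400, 1.3700, -2.7900)
q' = (0.5232, -0.6347, -0.1011, -0.5596)
v' = (-0.4167, -1.3933, 1.1400)
ω' = (-0.8710, 0.6493, 0.4209)

α = I⁻¹(τ − ω×Iω) = (0.2900, 0.4929, -0.7911)
new body rate ω' = (-0.8710, 0.6493, 0.4209)
2q̇ = q⊗(0,ω) = (-0.1932521, -0.2303700, 1.1257633, -0.2494792)
q + ½dt·q⊗(0,ω), renormalized = (0.5232, -0.6347, -0.1011, -0.5596)
linear accel F/m = (-0.1667, -0.9333, 0.4000)
p + v·dt = (-1.1400, 1.3700, -2.7900)
new velocity v' = (-0.4167, -1.3933, 1.1400)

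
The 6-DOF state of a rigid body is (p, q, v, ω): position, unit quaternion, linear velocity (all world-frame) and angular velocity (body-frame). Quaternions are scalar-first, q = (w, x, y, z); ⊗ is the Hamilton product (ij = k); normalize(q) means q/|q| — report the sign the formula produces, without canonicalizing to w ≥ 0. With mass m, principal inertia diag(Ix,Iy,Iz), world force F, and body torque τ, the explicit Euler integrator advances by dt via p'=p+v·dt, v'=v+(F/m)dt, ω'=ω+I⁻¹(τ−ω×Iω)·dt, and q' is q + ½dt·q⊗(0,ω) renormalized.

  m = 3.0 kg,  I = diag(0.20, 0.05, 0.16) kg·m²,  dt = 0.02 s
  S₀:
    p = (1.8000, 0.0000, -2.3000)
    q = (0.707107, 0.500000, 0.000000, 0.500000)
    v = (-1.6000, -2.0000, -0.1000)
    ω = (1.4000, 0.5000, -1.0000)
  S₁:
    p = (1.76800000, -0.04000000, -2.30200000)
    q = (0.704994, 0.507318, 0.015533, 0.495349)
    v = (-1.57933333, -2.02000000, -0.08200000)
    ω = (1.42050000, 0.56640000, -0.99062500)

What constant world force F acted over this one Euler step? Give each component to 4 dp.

F = (3.1000, -3.0000, 2.7000)

velocity change Δv = (0.02066667, -0.02000000, 0.01800000)
F = m·Δv/dt = (3.1000, -3.0000, 2.7000)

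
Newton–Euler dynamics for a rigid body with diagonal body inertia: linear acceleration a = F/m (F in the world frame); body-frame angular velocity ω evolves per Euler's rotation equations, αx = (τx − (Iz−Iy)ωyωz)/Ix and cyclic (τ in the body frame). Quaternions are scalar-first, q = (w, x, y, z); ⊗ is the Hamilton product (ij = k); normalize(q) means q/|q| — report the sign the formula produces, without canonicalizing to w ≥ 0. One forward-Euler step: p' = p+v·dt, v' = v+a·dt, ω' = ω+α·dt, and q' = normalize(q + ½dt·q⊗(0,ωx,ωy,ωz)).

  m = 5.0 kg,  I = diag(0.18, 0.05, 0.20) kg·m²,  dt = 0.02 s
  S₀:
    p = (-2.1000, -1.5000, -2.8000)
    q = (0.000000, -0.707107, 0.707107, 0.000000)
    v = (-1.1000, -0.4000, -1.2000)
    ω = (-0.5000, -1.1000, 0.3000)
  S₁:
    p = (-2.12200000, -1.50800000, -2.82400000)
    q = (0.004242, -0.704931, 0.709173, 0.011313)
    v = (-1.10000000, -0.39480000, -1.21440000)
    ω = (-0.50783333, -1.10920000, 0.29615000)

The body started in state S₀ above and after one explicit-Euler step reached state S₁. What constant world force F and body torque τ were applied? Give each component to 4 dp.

Δv = v₁−v₀ = (0.00000000, 0.00520000, -0.01440000)
m·(v₁−v₀)/dt = (0.0000, 1.3000, -3.6000)
ω₁ − ω₀ = (-0.00783333, -0.00920000, -0.00385000)
applied torque τ = (-0.1200, -0.0200, -0.1100)

F = (0.0000, 1.3000, -3.6000)
τ = (-0.1200, -0.0200, -0.1100)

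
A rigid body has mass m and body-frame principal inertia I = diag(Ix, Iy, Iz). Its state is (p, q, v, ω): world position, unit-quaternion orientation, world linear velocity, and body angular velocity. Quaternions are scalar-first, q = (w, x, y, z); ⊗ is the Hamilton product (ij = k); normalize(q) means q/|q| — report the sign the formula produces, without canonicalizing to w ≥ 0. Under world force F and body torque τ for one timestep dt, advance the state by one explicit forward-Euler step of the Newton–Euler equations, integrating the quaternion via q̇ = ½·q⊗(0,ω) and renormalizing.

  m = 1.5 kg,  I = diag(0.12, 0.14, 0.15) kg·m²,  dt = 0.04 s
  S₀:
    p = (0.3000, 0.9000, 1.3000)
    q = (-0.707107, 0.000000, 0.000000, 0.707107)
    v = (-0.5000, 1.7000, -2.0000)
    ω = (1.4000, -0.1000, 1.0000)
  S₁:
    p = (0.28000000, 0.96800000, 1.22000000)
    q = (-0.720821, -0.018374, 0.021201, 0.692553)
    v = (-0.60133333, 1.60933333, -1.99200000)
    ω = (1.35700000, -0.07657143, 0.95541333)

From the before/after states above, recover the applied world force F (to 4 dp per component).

F = (-3.8000, -3.4000, 0.3000)

v₁ − v₀ = (-0.10133333, -0.09066667, 0.00800000)
m·(v₁−v₀)/dt = (-3.8000, -3.4000, 0.3000)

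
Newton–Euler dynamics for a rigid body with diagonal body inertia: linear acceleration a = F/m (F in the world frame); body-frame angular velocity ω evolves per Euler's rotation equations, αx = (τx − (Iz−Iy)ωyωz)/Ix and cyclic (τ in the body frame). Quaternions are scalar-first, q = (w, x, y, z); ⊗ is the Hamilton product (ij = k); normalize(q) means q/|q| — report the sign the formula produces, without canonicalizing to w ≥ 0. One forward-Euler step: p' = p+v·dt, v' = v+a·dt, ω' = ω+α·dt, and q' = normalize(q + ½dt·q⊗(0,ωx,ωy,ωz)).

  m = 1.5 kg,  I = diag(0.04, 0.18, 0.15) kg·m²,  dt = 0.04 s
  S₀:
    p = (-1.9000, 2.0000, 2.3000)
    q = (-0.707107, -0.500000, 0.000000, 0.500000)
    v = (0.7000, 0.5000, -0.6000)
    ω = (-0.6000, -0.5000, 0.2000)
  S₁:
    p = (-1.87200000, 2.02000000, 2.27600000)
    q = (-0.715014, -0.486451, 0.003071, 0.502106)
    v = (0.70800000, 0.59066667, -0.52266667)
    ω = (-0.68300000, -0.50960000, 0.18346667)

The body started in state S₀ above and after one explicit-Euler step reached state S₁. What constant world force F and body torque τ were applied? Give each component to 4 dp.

F = (0.3000, 3.4000, 2.9000)
τ = (-0.0800, -0.0300, -0.0200)

v₁ − v₀ = (0.00800000, 0.09066667, 0.07733333)
applied force F = (0.3000, 3.4000, 2.9000)
ω₁ − ω₀ = (-0.08300000, -0.00960000, -0.01653333)
gyro term ω₀×Iω₀ = (0.0030, 0.0132, 0.0420)
τ = I·(Δω/dt) + ω₀×(Iω₀) = (-0.0800, -0.0300, -0.0200)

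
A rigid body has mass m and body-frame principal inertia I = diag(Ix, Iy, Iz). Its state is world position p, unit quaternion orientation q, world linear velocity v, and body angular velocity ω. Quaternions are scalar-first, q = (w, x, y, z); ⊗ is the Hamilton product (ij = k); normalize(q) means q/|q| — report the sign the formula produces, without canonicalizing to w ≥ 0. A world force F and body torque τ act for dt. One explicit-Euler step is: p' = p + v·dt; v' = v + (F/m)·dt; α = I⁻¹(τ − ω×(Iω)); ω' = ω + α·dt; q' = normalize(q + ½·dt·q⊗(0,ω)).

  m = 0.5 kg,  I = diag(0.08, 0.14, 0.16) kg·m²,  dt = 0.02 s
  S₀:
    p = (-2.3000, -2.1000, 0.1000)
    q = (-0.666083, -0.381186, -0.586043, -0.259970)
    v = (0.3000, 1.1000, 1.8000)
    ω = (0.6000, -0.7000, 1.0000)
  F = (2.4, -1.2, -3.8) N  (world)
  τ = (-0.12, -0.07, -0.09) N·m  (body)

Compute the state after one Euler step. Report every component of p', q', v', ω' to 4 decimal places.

p' = (-2.2940, -2.0780, 0.1360)
q' = (-0.6652, -0.3928, -0.5791, -0.2604)
v' = (0.3960, 1.0520, 1.6480)
ω' = (0.5735, -0.7031, 0.9919)

ω×(Iω) gyroscopic = (-0.0140, -0.0480, -0.0252)
(τ − ω×Iω)/I = (-1.3250, -0.1571, -0.4050)
ω + α·dt = (0.5735, -0.7031, 0.9919)
Hamilton product q⊗(0,ω) = (0.0784515, -1.1676718, 0.6914621, -0.0476270)
updated quaternion q' = (-0.6652, -0.3928, -0.5791, -0.2604)
a = (4.8000, -2.4000, -7.6000)
p' = p + v·dt = (-2.2940, -2.0780, 0.1360)
v' = v + a·dt = (0.3960, 1.0520, 1.6480)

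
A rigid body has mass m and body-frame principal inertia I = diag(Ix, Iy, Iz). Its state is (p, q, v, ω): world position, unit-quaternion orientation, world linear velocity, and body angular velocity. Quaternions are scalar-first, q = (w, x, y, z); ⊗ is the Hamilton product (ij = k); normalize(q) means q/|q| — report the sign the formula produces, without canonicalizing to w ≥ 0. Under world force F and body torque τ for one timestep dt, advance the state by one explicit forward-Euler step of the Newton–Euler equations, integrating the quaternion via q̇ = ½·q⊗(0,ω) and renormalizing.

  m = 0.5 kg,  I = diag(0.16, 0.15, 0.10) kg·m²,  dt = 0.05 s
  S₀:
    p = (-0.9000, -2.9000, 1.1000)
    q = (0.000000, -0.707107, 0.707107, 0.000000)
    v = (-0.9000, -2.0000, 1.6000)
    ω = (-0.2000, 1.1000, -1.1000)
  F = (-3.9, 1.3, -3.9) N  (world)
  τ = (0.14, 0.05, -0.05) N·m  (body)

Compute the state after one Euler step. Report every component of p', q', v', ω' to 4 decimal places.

p' = (-0.9450, -3.0000, 1.1800)
q' = (-0.0230, -0.7260, 0.6871, -0.0159)
v' = (-1.2900, -1.8700, 1.2100)
ω' = (-0.1752, 1.1123, -1.1261)

angular accel α = (0.4969, 0.2453, -0.5220)
ω' = ω + α·dt = (-0.1752, 1.1123, -1.1261)
Hamilton product q⊗(0,ω) = (-0.9192391, -0.7778177, -0.7778177, -0.6363963)
updated quaternion q' = (-0.0230, -0.7260, 0.6871, -0.0159)
a = F/m = (-7.8000, 2.6000, -7.8000)
p + v·dt = (-0.9450, -3.0000, 1.1800)
v' = v + a·dt = (-1.2900, -1.8700, 1.2100)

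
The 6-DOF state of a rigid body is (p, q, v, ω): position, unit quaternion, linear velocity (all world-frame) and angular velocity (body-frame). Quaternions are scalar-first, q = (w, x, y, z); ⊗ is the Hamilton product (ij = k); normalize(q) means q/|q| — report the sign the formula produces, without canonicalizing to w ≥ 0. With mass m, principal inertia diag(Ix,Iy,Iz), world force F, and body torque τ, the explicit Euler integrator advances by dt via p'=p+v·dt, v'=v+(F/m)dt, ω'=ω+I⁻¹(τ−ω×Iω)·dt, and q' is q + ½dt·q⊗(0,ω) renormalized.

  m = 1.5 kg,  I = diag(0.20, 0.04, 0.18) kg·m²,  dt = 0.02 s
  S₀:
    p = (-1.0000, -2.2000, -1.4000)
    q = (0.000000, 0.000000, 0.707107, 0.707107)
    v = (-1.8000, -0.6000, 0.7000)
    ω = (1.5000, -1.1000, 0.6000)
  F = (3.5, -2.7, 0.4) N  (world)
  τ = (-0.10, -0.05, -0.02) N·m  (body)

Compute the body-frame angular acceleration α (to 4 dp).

α = (-0.0380, -1.7000, -1.5778)

ω×(Iω) gyroscopic = (-0.0924, 0.0180, 0.2640)
α = I⁻¹(τ − ω×Iω) = (-0.0380, -1.7000, -1.5778)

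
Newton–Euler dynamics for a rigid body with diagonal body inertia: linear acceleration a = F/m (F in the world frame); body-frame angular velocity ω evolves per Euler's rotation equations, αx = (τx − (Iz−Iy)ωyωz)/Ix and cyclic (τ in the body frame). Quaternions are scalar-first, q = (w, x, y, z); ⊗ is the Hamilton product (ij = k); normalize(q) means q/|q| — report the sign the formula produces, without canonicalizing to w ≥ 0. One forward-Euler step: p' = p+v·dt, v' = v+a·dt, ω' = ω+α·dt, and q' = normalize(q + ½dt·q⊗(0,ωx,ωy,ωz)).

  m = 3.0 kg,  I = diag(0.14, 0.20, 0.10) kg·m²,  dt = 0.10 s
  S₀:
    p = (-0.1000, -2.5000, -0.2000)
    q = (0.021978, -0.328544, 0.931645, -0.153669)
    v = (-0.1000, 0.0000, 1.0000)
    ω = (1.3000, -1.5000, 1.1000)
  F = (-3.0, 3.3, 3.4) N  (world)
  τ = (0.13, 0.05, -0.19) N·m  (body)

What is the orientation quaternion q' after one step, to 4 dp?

q' = (0.1209, -0.2856, 0.9321, -0.1872)

Hamilton product q⊗(0,ω) = (1.9936106, 0.8228774, 0.1286617, -0.6941467)
q' = normalize(q + ½dt·q⊗(0,ω)) = (0.1209, -0.2856, 0.9321, -0.1872)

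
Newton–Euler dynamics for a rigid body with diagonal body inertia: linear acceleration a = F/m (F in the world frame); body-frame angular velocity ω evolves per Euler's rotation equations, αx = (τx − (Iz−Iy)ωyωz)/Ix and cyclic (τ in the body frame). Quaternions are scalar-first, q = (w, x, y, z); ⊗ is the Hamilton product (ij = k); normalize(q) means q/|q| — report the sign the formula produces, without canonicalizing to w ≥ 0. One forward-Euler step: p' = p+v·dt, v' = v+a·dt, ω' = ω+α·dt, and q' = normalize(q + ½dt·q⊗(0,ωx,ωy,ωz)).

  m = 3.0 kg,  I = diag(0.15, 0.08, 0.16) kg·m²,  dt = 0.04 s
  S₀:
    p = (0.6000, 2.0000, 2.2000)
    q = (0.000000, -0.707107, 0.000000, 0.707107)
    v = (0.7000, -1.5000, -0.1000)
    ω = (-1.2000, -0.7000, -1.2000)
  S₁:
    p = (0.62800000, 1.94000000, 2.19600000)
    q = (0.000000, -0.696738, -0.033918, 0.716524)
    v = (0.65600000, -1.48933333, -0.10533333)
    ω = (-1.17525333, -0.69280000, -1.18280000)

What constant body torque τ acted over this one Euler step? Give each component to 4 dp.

rate change Δω = (0.02474667, 0.00720000, 0.01720000)
precession coupling = (0.0672, -0.0144, -0.0588)
τ = I·(Δω/dt) + ω₀×(Iω₀) = (0.1600, 0.0000, 0.0100)

τ = (0.1600, 0.0000, 0.0100)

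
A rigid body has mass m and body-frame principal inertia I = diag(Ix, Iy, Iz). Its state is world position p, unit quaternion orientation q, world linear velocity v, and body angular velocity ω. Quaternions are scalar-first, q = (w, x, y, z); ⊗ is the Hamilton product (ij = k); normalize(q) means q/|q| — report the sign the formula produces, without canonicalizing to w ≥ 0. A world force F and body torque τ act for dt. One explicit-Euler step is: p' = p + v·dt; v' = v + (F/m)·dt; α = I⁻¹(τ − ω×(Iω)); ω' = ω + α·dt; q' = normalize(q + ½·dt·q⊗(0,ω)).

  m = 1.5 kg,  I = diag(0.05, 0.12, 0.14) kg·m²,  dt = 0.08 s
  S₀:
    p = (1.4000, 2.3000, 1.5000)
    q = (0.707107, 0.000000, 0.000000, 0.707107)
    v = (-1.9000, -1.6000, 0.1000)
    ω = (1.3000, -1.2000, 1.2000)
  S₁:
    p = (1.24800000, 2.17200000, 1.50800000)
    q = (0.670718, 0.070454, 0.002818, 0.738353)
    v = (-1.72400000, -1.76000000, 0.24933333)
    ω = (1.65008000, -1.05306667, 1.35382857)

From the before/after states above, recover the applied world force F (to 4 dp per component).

Δv = v₁−v₀ = (0.17600000, -0.16000000, 0.14933333)
applied force F = (3.3000, -3.0000, 2.8000)

F = (3.3000, -3.0000, 2.8000)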